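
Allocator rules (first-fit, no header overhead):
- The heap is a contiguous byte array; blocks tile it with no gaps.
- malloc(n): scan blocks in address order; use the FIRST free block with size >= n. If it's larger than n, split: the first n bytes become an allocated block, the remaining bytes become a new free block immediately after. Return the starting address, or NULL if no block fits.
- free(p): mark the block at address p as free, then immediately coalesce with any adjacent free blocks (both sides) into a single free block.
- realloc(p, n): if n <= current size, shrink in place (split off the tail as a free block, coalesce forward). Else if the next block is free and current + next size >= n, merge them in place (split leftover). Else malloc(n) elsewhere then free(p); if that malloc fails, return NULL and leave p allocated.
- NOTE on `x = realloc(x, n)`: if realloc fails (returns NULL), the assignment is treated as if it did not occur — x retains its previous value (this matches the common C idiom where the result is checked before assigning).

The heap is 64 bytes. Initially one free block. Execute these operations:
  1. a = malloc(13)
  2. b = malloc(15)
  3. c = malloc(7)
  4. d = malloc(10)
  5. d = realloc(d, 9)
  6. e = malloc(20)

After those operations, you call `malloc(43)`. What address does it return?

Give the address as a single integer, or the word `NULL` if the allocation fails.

Answer: NULL

Derivation:
Op 1: a = malloc(13) -> a = 0; heap: [0-12 ALLOC][13-63 FREE]
Op 2: b = malloc(15) -> b = 13; heap: [0-12 ALLOC][13-27 ALLOC][28-63 FREE]
Op 3: c = malloc(7) -> c = 28; heap: [0-12 ALLOC][13-27 ALLOC][28-34 ALLOC][35-63 FREE]
Op 4: d = malloc(10) -> d = 35; heap: [0-12 ALLOC][13-27 ALLOC][28-34 ALLOC][35-44 ALLOC][45-63 FREE]
Op 5: d = realloc(d, 9) -> d = 35; heap: [0-12 ALLOC][13-27 ALLOC][28-34 ALLOC][35-43 ALLOC][44-63 FREE]
Op 6: e = malloc(20) -> e = 44; heap: [0-12 ALLOC][13-27 ALLOC][28-34 ALLOC][35-43 ALLOC][44-63 ALLOC]
malloc(43): first-fit scan over [0-12 ALLOC][13-27 ALLOC][28-34 ALLOC][35-43 ALLOC][44-63 ALLOC] -> NULL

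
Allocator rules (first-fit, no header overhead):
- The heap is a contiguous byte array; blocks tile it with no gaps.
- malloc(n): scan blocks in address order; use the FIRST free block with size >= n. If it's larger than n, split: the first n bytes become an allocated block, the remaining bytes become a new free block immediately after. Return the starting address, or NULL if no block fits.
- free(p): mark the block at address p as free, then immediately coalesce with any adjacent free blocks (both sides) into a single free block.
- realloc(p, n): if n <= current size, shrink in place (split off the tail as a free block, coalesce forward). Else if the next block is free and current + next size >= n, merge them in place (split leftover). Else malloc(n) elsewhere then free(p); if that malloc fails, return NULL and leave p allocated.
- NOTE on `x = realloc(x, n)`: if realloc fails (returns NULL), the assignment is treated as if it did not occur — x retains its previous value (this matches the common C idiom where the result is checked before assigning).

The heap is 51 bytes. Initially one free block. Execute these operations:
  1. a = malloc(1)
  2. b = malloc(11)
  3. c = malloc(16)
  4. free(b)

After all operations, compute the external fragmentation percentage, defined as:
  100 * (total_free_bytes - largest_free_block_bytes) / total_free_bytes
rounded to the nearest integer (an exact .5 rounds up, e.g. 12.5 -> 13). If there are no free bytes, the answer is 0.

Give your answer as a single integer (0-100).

Answer: 32

Derivation:
Op 1: a = malloc(1) -> a = 0; heap: [0-0 ALLOC][1-50 FREE]
Op 2: b = malloc(11) -> b = 1; heap: [0-0 ALLOC][1-11 ALLOC][12-50 FREE]
Op 3: c = malloc(16) -> c = 12; heap: [0-0 ALLOC][1-11 ALLOC][12-27 ALLOC][28-50 FREE]
Op 4: free(b) -> (freed b); heap: [0-0 ALLOC][1-11 FREE][12-27 ALLOC][28-50 FREE]
Free blocks: [11 23] total_free=34 largest=23 -> 100*(34-23)/34 = 1100/34 ≈ 32.353 -> rounds to 32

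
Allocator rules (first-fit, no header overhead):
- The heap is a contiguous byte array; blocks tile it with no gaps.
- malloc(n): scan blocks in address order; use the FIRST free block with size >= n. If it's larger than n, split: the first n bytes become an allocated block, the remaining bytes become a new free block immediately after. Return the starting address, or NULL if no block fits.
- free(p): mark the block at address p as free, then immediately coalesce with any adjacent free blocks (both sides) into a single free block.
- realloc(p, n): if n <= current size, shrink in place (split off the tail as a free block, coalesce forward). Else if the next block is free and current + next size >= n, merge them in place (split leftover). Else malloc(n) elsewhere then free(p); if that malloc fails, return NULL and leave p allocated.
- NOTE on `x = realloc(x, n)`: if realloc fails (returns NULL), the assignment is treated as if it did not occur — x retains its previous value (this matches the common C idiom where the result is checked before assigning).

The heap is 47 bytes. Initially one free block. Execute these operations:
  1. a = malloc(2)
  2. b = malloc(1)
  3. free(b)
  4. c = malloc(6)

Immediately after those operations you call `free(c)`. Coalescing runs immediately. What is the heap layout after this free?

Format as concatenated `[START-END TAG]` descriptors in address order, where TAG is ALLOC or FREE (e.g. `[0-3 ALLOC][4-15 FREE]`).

Op 1: a = malloc(2) -> a = 0; heap: [0-1 ALLOC][2-46 FREE]
Op 2: b = malloc(1) -> b = 2; heap: [0-1 ALLOC][2-2 ALLOC][3-46 FREE]
Op 3: free(b) -> (freed b); heap: [0-1 ALLOC][2-46 FREE]
Op 4: c = malloc(6) -> c = 2; heap: [0-1 ALLOC][2-7 ALLOC][8-46 FREE]
free(c): c = 2 -> block [2-7 ALLOC]; mark free, coalesce with adjacent free neighbors -> [0-1 ALLOC][2-46 FREE]

Answer: [0-1 ALLOC][2-46 FREE]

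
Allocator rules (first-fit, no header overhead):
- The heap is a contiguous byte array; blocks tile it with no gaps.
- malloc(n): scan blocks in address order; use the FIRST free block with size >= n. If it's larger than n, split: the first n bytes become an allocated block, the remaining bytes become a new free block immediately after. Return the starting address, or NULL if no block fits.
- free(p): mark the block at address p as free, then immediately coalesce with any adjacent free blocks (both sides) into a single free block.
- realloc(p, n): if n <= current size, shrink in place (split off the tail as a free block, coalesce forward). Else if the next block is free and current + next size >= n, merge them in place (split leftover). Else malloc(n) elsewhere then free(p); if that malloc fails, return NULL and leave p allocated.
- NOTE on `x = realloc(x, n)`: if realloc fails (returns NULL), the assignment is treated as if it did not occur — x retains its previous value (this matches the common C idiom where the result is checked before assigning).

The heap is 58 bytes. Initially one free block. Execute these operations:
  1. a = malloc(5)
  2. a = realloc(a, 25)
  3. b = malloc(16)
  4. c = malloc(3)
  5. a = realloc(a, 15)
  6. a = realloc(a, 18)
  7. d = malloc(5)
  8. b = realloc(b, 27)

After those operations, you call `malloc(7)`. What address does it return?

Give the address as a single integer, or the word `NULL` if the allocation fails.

Op 1: a = malloc(5) -> a = 0; heap: [0-4 ALLOC][5-57 FREE]
Op 2: a = realloc(a, 25) -> a = 0; heap: [0-24 ALLOC][25-57 FREE]
Op 3: b = malloc(16) -> b = 25; heap: [0-24 ALLOC][25-40 ALLOC][41-57 FREE]
Op 4: c = malloc(3) -> c = 41; heap: [0-24 ALLOC][25-40 ALLOC][41-43 ALLOC][44-57 FREE]
Op 5: a = realloc(a, 15) -> a = 0; heap: [0-14 ALLOC][15-24 FREE][25-40 ALLOC][41-43 ALLOC][44-57 FREE]
Op 6: a = realloc(a, 18) -> a = 0; heap: [0-17 ALLOC][18-24 FREE][25-40 ALLOC][41-43 ALLOC][44-57 FREE]
Op 7: d = malloc(5) -> d = 18; heap: [0-17 ALLOC][18-22 ALLOC][23-24 FREE][25-40 ALLOC][41-43 ALLOC][44-57 FREE]
Op 8: b = realloc(b, 27) -> NULL (b unchanged); heap: [0-17 ALLOC][18-22 ALLOC][23-24 FREE][25-40 ALLOC][41-43 ALLOC][44-57 FREE]
malloc(7): first-fit scan over [0-17 ALLOC][18-22 ALLOC][23-24 FREE][25-40 ALLOC][41-43 ALLOC][44-57 FREE] -> 44

Answer: 44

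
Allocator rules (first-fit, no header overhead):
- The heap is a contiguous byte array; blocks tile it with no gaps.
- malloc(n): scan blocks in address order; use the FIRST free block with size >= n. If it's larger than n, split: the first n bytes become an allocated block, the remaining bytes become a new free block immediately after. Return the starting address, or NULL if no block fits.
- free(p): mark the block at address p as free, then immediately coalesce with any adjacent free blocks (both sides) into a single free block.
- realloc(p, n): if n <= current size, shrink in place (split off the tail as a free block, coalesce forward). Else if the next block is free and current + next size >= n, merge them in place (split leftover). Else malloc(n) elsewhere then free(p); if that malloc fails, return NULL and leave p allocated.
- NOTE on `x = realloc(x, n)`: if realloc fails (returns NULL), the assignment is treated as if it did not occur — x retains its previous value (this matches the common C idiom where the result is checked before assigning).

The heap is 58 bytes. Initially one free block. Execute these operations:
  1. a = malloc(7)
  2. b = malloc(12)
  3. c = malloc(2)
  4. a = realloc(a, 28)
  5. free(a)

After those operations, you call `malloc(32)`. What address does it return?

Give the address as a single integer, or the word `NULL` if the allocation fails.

Op 1: a = malloc(7) -> a = 0; heap: [0-6 ALLOC][7-57 FREE]
Op 2: b = malloc(12) -> b = 7; heap: [0-6 ALLOC][7-18 ALLOC][19-57 FREE]
Op 3: c = malloc(2) -> c = 19; heap: [0-6 ALLOC][7-18 ALLOC][19-20 ALLOC][21-57 FREE]
Op 4: a = realloc(a, 28) -> a = 21; heap: [0-6 FREE][7-18 ALLOC][19-20 ALLOC][21-48 ALLOC][49-57 FREE]
Op 5: free(a) -> (freed a); heap: [0-6 FREE][7-18 ALLOC][19-20 ALLOC][21-57 FREE]
malloc(32): first-fit scan over [0-6 FREE][7-18 ALLOC][19-20 ALLOC][21-57 FREE] -> 21

Answer: 21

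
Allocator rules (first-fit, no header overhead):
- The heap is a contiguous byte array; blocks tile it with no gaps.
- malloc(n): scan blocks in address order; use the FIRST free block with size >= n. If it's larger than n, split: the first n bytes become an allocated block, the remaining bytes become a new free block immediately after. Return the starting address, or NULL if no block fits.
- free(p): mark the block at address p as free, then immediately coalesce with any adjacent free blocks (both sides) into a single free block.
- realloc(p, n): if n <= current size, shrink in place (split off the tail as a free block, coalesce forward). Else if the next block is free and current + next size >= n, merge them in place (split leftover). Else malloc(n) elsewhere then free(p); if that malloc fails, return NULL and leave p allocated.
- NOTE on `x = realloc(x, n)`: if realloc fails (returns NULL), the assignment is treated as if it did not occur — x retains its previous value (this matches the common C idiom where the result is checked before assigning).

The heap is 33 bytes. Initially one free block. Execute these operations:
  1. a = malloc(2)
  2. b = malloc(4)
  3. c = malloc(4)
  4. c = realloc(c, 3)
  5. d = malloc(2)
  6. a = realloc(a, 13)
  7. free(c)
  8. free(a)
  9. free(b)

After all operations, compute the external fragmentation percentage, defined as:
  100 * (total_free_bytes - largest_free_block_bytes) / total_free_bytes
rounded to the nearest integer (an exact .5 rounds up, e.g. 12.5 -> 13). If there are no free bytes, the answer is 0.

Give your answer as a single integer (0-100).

Answer: 29

Derivation:
Op 1: a = malloc(2) -> a = 0; heap: [0-1 ALLOC][2-32 FREE]
Op 2: b = malloc(4) -> b = 2; heap: [0-1 ALLOC][2-5 ALLOC][6-32 FREE]
Op 3: c = malloc(4) -> c = 6; heap: [0-1 ALLOC][2-5 ALLOC][6-9 ALLOC][10-32 FREE]
Op 4: c = realloc(c, 3) -> c = 6; heap: [0-1 ALLOC][2-5 ALLOC][6-8 ALLOC][9-32 FREE]
Op 5: d = malloc(2) -> d = 9; heap: [0-1 ALLOC][2-5 ALLOC][6-8 ALLOC][9-10 ALLOC][11-32 FREE]
Op 6: a = realloc(a, 13) -> a = 11; heap: [0-1 FREE][2-5 ALLOC][6-8 ALLOC][9-10 ALLOC][11-23 ALLOC][24-32 FREE]
Op 7: free(c) -> (freed c); heap: [0-1 FREE][2-5 ALLOC][6-8 FREE][9-10 ALLOC][11-23 ALLOC][24-32 FREE]
Op 8: free(a) -> (freed a); heap: [0-1 FREE][2-5 ALLOC][6-8 FREE][9-10 ALLOC][11-32 FREE]
Op 9: free(b) -> (freed b); heap: [0-8 FREE][9-10 ALLOC][11-32 FREE]
Free blocks: [9 22] total_free=31 largest=22 -> 100*(31-22)/31 = 900/31 ≈ 29.032 -> rounds to 29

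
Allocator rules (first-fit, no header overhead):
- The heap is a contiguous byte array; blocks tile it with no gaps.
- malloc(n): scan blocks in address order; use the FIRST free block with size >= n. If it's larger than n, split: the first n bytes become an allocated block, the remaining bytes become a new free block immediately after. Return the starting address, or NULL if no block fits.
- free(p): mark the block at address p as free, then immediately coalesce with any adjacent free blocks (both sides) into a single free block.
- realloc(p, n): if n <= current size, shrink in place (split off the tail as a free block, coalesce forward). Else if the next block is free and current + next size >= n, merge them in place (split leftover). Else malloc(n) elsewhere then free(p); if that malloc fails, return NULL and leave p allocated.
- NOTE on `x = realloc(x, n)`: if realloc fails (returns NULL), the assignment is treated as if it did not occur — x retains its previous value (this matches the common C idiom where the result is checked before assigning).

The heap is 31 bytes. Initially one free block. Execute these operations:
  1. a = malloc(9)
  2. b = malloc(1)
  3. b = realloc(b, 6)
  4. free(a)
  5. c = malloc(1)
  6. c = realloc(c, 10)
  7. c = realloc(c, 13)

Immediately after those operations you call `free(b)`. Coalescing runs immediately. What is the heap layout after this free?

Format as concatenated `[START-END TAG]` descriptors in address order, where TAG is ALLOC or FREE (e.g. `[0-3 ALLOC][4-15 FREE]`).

Op 1: a = malloc(9) -> a = 0; heap: [0-8 ALLOC][9-30 FREE]
Op 2: b = malloc(1) -> b = 9; heap: [0-8 ALLOC][9-9 ALLOC][10-30 FREE]
Op 3: b = realloc(b, 6) -> b = 9; heap: [0-8 ALLOC][9-14 ALLOC][15-30 FREE]
Op 4: free(a) -> (freed a); heap: [0-8 FREE][9-14 ALLOC][15-30 FREE]
Op 5: c = malloc(1) -> c = 0; heap: [0-0 ALLOC][1-8 FREE][9-14 ALLOC][15-30 FREE]
Op 6: c = realloc(c, 10) -> c = 15; heap: [0-8 FREE][9-14 ALLOC][15-24 ALLOC][25-30 FREE]
Op 7: c = realloc(c, 13) -> c = 15; heap: [0-8 FREE][9-14 ALLOC][15-27 ALLOC][28-30 FREE]
free(b): b = 9 -> block [9-14 ALLOC]; mark free, coalesce with adjacent free neighbors -> [0-14 FREE][15-27 ALLOC][28-30 FREE]

Answer: [0-14 FREE][15-27 ALLOC][28-30 FREE]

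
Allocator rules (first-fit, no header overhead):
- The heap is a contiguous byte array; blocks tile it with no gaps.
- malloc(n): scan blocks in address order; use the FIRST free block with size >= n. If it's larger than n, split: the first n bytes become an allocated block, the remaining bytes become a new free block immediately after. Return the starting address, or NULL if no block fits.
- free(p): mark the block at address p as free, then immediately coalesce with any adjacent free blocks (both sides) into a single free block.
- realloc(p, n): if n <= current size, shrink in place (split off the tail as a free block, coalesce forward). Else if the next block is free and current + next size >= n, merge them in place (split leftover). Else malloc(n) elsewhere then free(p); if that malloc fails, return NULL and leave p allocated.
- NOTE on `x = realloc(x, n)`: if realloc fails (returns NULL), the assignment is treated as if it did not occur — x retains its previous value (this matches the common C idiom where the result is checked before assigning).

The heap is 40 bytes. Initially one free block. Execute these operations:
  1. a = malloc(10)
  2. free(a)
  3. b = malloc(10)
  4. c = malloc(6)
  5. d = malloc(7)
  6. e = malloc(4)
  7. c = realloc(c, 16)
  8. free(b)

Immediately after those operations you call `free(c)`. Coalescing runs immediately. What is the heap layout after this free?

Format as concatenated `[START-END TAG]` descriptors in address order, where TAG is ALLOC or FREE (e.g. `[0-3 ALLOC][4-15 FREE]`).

Op 1: a = malloc(10) -> a = 0; heap: [0-9 ALLOC][10-39 FREE]
Op 2: free(a) -> (freed a); heap: [0-39 FREE]
Op 3: b = malloc(10) -> b = 0; heap: [0-9 ALLOC][10-39 FREE]
Op 4: c = malloc(6) -> c = 10; heap: [0-9 ALLOC][10-15 ALLOC][16-39 FREE]
Op 5: d = malloc(7) -> d = 16; heap: [0-9 ALLOC][10-15 ALLOC][16-22 ALLOC][23-39 FREE]
Op 6: e = malloc(4) -> e = 23; heap: [0-9 ALLOC][10-15 ALLOC][16-22 ALLOC][23-26 ALLOC][27-39 FREE]
Op 7: c = realloc(c, 16) -> NULL (c unchanged); heap: [0-9 ALLOC][10-15 ALLOC][16-22 ALLOC][23-26 ALLOC][27-39 FREE]
Op 8: free(b) -> (freed b); heap: [0-9 FREE][10-15 ALLOC][16-22 ALLOC][23-26 ALLOC][27-39 FREE]
free(c): c = 10 -> block [10-15 ALLOC]; mark free, coalesce with adjacent free neighbors -> [0-15 FREE][16-22 ALLOC][23-26 ALLOC][27-39 FREE]

Answer: [0-15 FREE][16-22 ALLOC][23-26 ALLOC][27-39 FREE]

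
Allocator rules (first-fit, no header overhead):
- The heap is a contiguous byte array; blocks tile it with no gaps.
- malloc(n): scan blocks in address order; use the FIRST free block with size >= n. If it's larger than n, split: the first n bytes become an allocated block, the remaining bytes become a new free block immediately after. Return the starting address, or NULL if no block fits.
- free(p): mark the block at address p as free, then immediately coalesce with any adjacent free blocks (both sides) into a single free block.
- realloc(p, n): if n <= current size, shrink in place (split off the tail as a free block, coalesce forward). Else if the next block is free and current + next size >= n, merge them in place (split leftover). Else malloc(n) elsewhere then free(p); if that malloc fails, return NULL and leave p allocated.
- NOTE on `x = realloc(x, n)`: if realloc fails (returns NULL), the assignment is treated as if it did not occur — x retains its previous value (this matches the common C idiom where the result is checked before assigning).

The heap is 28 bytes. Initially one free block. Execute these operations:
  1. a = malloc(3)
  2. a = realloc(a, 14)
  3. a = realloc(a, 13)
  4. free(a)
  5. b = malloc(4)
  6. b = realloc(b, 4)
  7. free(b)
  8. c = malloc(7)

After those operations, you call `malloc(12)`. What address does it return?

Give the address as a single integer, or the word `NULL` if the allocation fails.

Op 1: a = malloc(3) -> a = 0; heap: [0-2 ALLOC][3-27 FREE]
Op 2: a = realloc(a, 14) -> a = 0; heap: [0-13 ALLOC][14-27 FREE]
Op 3: a = realloc(a, 13) -> a = 0; heap: [0-12 ALLOC][13-27 FREE]
Op 4: free(a) -> (freed a); heap: [0-27 FREE]
Op 5: b = malloc(4) -> b = 0; heap: [0-3 ALLOC][4-27 FREE]
Op 6: b = realloc(b, 4) -> b = 0; heap: [0-3 ALLOC][4-27 FREE]
Op 7: free(b) -> (freed b); heap: [0-27 FREE]
Op 8: c = malloc(7) -> c = 0; heap: [0-6 ALLOC][7-27 FREE]
malloc(12): first-fit scan over [0-6 ALLOC][7-27 FREE] -> 7

Answer: 7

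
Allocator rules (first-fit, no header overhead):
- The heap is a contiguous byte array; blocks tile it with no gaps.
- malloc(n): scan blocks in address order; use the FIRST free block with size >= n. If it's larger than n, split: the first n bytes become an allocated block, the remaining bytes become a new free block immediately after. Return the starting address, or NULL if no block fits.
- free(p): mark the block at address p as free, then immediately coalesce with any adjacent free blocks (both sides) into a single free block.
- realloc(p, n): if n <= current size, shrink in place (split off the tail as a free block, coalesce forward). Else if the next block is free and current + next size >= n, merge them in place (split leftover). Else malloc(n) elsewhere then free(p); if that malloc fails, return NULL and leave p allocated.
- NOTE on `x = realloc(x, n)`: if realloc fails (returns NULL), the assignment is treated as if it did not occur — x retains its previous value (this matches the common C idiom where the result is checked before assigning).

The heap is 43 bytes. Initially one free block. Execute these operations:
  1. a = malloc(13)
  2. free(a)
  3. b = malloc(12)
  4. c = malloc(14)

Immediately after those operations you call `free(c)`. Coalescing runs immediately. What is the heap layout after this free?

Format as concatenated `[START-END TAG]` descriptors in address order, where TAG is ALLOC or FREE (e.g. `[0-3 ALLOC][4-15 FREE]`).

Op 1: a = malloc(13) -> a = 0; heap: [0-12 ALLOC][13-42 FREE]
Op 2: free(a) -> (freed a); heap: [0-42 FREE]
Op 3: b = malloc(12) -> b = 0; heap: [0-11 ALLOC][12-42 FREE]
Op 4: c = malloc(14) -> c = 12; heap: [0-11 ALLOC][12-25 ALLOC][26-42 FREE]
free(c): c = 12 -> block [12-25 ALLOC]; mark free, coalesce with adjacent free neighbors -> [0-11 ALLOC][12-42 FREE]

Answer: [0-11 ALLOC][12-42 FREE]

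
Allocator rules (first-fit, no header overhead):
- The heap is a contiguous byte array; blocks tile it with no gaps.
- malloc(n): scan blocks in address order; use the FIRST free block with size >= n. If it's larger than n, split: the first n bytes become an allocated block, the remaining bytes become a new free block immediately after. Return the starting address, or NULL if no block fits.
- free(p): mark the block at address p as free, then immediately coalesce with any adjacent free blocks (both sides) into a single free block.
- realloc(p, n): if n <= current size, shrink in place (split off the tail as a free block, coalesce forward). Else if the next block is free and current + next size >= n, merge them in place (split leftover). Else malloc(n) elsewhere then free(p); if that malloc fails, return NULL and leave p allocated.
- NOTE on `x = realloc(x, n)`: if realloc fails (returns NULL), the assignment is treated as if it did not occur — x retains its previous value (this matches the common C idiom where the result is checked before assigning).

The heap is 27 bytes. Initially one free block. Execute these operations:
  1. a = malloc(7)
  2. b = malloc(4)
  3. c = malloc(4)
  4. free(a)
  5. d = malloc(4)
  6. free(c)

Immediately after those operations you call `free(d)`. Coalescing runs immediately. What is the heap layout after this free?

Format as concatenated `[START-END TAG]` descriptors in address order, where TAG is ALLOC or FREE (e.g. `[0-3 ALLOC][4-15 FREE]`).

Op 1: a = malloc(7) -> a = 0; heap: [0-6 ALLOC][7-26 FREE]
Op 2: b = malloc(4) -> b = 7; heap: [0-6 ALLOC][7-10 ALLOC][11-26 FREE]
Op 3: c = malloc(4) -> c = 11; heap: [0-6 ALLOC][7-10 ALLOC][11-14 ALLOC][15-26 FREE]
Op 4: free(a) -> (freed a); heap: [0-6 FREE][7-10 ALLOC][11-14 ALLOC][15-26 FREE]
Op 5: d = malloc(4) -> d = 0; heap: [0-3 ALLOC][4-6 FREE][7-10 ALLOC][11-14 ALLOC][15-26 FREE]
Op 6: free(c) -> (freed c); heap: [0-3 ALLOC][4-6 FREE][7-10 ALLOC][11-26 FREE]
free(d): d = 0 -> block [0-3 ALLOC]; mark free, coalesce with adjacent free neighbors -> [0-6 FREE][7-10 ALLOC][11-26 FREE]

Answer: [0-6 FREE][7-10 ALLOC][11-26 FREE]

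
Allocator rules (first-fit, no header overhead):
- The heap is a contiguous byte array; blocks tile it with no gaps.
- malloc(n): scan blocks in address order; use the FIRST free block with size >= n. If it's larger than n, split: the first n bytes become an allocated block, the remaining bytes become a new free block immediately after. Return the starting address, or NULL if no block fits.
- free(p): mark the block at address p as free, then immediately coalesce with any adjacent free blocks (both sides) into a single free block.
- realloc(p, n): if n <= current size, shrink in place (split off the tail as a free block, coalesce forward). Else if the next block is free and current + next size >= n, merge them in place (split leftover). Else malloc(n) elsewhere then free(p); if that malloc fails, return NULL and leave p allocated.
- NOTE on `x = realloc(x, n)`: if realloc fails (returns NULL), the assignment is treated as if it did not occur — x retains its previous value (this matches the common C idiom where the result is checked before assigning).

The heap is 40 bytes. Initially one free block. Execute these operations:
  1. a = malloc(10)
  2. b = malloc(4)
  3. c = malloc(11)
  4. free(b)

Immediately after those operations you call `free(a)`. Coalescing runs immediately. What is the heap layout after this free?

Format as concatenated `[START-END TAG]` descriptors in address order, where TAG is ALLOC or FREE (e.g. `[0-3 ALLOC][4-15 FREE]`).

Op 1: a = malloc(10) -> a = 0; heap: [0-9 ALLOC][10-39 FREE]
Op 2: b = malloc(4) -> b = 10; heap: [0-9 ALLOC][10-13 ALLOC][14-39 FREE]
Op 3: c = malloc(11) -> c = 14; heap: [0-9 ALLOC][10-13 ALLOC][14-24 ALLOC][25-39 FREE]
Op 4: free(b) -> (freed b); heap: [0-9 ALLOC][10-13 FREE][14-24 ALLOC][25-39 FREE]
free(a): a = 0 -> block [0-9 ALLOC]; mark free, coalesce with adjacent free neighbors -> [0-13 FREE][14-24 ALLOC][25-39 FREE]

Answer: [0-13 FREE][14-24 ALLOC][25-39 FREE]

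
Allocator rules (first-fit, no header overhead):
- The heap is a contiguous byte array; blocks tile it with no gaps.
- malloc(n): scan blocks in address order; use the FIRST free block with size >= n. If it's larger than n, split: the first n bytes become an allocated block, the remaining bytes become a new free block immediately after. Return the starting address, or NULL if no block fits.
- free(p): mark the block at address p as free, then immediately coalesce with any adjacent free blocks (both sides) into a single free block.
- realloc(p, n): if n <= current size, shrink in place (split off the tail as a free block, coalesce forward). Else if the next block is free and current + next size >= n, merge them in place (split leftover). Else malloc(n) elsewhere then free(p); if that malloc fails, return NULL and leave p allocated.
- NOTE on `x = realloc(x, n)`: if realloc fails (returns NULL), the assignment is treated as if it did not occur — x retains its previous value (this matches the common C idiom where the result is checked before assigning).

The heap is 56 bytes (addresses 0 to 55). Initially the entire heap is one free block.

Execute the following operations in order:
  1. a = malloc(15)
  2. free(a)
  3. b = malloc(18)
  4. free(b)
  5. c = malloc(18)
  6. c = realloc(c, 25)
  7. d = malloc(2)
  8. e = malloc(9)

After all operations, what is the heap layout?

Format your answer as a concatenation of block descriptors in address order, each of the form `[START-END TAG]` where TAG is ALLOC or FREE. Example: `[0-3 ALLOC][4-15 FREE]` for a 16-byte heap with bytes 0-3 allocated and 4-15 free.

Op 1: a = malloc(15) -> a = 0; heap: [0-14 ALLOC][15-55 FREE]
Op 2: free(a) -> (freed a); heap: [0-55 FREE]
Op 3: b = malloc(18) -> b = 0; heap: [0-17 ALLOC][18-55 FREE]
Op 4: free(b) -> (freed b); heap: [0-55 FREE]
Op 5: c = malloc(18) -> c = 0; heap: [0-17 ALLOC][18-55 FREE]
Op 6: c = realloc(c, 25) -> c = 0; heap: [0-24 ALLOC][25-55 FREE]
Op 7: d = malloc(2) -> d = 25; heap: [0-24 ALLOC][25-26 ALLOC][27-55 FREE]
Op 8: e = malloc(9) -> e = 27; heap: [0-24 ALLOC][25-26 ALLOC][27-35 ALLOC][36-55 FREE]

Answer: [0-24 ALLOC][25-26 ALLOC][27-35 ALLOC][36-55 FREE]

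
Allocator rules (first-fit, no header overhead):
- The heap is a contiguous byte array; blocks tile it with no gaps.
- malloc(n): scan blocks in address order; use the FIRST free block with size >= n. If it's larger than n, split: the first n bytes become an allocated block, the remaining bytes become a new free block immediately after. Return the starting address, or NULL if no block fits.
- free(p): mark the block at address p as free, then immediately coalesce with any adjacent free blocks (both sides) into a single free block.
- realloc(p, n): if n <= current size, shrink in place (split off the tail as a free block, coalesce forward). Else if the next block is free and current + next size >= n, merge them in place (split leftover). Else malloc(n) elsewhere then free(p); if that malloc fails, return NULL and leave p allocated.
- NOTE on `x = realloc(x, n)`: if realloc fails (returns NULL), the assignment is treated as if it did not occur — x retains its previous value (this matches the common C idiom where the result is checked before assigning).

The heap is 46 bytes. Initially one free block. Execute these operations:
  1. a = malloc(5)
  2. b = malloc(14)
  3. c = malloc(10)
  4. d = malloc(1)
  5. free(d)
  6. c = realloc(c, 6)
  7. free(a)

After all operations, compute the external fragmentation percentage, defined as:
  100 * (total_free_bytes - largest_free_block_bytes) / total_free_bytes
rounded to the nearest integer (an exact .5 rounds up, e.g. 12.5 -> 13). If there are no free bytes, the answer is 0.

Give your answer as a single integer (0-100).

Answer: 19

Derivation:
Op 1: a = malloc(5) -> a = 0; heap: [0-4 ALLOC][5-45 FREE]
Op 2: b = malloc(14) -> b = 5; heap: [0-4 ALLOC][5-18 ALLOC][19-45 FREE]
Op 3: c = malloc(10) -> c = 19; heap: [0-4 ALLOC][5-18 ALLOC][19-28 ALLOC][29-45 FREE]
Op 4: d = malloc(1) -> d = 29; heap: [0-4 ALLOC][5-18 ALLOC][19-28 ALLOC][29-29 ALLOC][30-45 FREE]
Op 5: free(d) -> (freed d); heap: [0-4 ALLOC][5-18 ALLOC][19-28 ALLOC][29-45 FREE]
Op 6: c = realloc(c, 6) -> c = 19; heap: [0-4 ALLOC][5-18 ALLOC][19-24 ALLOC][25-45 FREE]
Op 7: free(a) -> (freed a); heap: [0-4 FREE][5-18 ALLOC][19-24 ALLOC][25-45 FREE]
Free blocks: [5 21] total_free=26 largest=21 -> 100*(26-21)/26 = 500/26 ≈ 19.231 -> rounds to 19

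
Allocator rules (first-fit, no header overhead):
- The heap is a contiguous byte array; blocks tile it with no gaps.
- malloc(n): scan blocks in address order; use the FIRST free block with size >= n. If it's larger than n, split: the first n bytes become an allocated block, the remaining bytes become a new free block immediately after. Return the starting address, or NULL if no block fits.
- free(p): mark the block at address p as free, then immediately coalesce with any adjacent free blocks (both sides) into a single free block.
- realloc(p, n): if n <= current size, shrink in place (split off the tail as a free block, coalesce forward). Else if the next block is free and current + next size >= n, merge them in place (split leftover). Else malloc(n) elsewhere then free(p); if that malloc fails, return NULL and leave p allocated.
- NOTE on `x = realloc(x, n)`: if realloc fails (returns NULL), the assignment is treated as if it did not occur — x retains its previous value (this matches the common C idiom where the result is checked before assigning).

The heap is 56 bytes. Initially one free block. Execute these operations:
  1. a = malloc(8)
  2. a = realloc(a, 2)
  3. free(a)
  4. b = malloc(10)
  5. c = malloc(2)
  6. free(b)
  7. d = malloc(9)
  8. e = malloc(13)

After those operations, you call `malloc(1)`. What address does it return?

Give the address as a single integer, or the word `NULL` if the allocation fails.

Op 1: a = malloc(8) -> a = 0; heap: [0-7 ALLOC][8-55 FREE]
Op 2: a = realloc(a, 2) -> a = 0; heap: [0-1 ALLOC][2-55 FREE]
Op 3: free(a) -> (freed a); heap: [0-55 FREE]
Op 4: b = malloc(10) -> b = 0; heap: [0-9 ALLOC][10-55 FREE]
Op 5: c = malloc(2) -> c = 10; heap: [0-9 ALLOC][10-11 ALLOC][12-55 FREE]
Op 6: free(b) -> (freed b); heap: [0-9 FREE][10-11 ALLOC][12-55 FREE]
Op 7: d = malloc(9) -> d = 0; heap: [0-8 ALLOC][9-9 FREE][10-11 ALLOC][12-55 FREE]
Op 8: e = malloc(13) -> e = 12; heap: [0-8 ALLOC][9-9 FREE][10-11 ALLOC][12-24 ALLOC][25-55 FREE]
malloc(1): first-fit scan over [0-8 ALLOC][9-9 FREE][10-11 ALLOC][12-24 ALLOC][25-55 FREE] -> 9

Answer: 9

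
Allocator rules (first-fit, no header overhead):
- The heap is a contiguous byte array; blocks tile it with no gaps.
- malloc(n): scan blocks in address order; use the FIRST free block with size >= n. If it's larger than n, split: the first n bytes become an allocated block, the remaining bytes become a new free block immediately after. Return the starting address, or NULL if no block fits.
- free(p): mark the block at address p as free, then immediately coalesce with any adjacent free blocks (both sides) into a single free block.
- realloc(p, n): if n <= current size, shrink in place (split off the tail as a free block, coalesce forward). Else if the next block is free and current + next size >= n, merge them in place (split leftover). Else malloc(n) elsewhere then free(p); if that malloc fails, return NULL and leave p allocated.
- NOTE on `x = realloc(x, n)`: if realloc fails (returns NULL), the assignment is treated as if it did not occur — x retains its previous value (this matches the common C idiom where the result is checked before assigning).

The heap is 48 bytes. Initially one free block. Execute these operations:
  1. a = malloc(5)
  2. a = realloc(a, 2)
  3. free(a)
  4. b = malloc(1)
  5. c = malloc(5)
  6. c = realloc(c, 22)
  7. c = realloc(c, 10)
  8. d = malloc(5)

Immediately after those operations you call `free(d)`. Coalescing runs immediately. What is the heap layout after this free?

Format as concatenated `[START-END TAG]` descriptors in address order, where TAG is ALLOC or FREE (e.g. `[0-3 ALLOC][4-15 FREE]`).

Answer: [0-0 ALLOC][1-10 ALLOC][11-47 FREE]

Derivation:
Op 1: a = malloc(5) -> a = 0; heap: [0-4 ALLOC][5-47 FREE]
Op 2: a = realloc(a, 2) -> a = 0; heap: [0-1 ALLOC][2-47 FREE]
Op 3: free(a) -> (freed a); heap: [0-47 FREE]
Op 4: b = malloc(1) -> b = 0; heap: [0-0 ALLOC][1-47 FREE]
Op 5: c = malloc(5) -> c = 1; heap: [0-0 ALLOC][1-5 ALLOC][6-47 FREE]
Op 6: c = realloc(c, 22) -> c = 1; heap: [0-0 ALLOC][1-22 ALLOC][23-47 FREE]
Op 7: c = realloc(c, 10) -> c = 1; heap: [0-0 ALLOC][1-10 ALLOC][11-47 FREE]
Op 8: d = malloc(5) -> d = 11; heap: [0-0 ALLOC][1-10 ALLOC][11-15 ALLOC][16-47 FREE]
free(d): d = 11 -> block [11-15 ALLOC]; mark free, coalesce with adjacent free neighbors -> [0-0 ALLOC][1-10 ALLOC][11-47 FREE]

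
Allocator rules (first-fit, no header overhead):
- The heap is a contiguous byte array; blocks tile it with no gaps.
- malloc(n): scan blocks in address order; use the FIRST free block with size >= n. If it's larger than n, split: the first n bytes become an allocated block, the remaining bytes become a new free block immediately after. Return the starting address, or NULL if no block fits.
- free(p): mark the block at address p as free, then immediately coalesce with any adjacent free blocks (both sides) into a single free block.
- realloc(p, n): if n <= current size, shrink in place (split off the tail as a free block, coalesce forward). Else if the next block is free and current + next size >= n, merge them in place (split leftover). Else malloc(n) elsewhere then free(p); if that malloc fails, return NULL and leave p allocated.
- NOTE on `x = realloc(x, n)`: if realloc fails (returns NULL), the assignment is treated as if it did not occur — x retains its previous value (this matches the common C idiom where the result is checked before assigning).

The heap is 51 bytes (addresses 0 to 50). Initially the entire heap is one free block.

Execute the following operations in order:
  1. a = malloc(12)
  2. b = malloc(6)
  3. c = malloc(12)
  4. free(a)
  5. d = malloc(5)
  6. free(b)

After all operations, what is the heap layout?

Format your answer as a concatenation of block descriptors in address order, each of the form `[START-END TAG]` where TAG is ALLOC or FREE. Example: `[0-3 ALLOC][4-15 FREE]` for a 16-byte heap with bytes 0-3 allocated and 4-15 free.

Op 1: a = malloc(12) -> a = 0; heap: [0-11 ALLOC][12-50 FREE]
Op 2: b = malloc(6) -> b = 12; heap: [0-11 ALLOC][12-17 ALLOC][18-50 FREE]
Op 3: c = malloc(12) -> c = 18; heap: [0-11 ALLOC][12-17 ALLOC][18-29 ALLOC][30-50 FREE]
Op 4: free(a) -> (freed a); heap: [0-11 FREE][12-17 ALLOC][18-29 ALLOC][30-50 FREE]
Op 5: d = malloc(5) -> d = 0; heap: [0-4 ALLOC][5-11 FREE][12-17 ALLOC][18-29 ALLOC][30-50 FREE]
Op 6: free(b) -> (freed b); heap: [0-4 ALLOC][5-17 FREE][18-29 ALLOC][30-50 FREE]

Answer: [0-4 ALLOC][5-17 FREE][18-29 ALLOC][30-50 FREE]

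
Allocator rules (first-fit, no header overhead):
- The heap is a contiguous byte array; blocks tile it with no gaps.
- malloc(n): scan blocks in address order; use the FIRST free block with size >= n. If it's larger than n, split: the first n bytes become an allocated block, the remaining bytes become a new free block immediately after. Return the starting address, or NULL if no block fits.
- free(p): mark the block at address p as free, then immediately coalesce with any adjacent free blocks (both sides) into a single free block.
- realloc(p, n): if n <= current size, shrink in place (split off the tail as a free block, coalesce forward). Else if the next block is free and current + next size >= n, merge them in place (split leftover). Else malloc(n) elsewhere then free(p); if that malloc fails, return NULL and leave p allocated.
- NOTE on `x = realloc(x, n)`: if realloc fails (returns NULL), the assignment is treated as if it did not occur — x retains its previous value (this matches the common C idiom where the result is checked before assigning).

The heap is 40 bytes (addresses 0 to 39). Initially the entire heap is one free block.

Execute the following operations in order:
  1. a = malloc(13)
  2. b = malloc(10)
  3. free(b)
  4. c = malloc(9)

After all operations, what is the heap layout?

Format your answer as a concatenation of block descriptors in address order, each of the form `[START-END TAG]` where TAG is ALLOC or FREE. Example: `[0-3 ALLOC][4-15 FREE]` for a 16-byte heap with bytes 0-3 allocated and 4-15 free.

Answer: [0-12 ALLOC][13-21 ALLOC][22-39 FREE]

Derivation:
Op 1: a = malloc(13) -> a = 0; heap: [0-12 ALLOC][13-39 FREE]
Op 2: b = malloc(10) -> b = 13; heap: [0-12 ALLOC][13-22 ALLOC][23-39 FREE]
Op 3: free(b) -> (freed b); heap: [0-12 ALLOC][13-39 FREE]
Op 4: c = malloc(9) -> c = 13; heap: [0-12 ALLOC][13-21 ALLOC][22-39 FREE]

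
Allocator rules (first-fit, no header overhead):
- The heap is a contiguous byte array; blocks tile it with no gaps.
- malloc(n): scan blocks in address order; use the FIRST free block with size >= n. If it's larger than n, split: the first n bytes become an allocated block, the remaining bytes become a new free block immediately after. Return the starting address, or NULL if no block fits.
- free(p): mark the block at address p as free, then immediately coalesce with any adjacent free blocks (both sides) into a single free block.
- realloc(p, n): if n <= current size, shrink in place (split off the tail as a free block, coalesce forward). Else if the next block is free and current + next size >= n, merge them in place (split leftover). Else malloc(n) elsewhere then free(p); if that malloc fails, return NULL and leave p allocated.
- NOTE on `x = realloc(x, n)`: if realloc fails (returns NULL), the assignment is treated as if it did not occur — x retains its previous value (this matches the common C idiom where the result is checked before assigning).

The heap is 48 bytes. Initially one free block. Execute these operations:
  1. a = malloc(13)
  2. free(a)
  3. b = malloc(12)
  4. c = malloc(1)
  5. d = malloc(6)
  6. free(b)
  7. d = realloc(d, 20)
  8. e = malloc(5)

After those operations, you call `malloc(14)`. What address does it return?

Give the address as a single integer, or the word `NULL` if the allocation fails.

Answer: 33

Derivation:
Op 1: a = malloc(13) -> a = 0; heap: [0-12 ALLOC][13-47 FREE]
Op 2: free(a) -> (freed a); heap: [0-47 FREE]
Op 3: b = malloc(12) -> b = 0; heap: [0-11 ALLOC][12-47 FREE]
Op 4: c = malloc(1) -> c = 12; heap: [0-11 ALLOC][12-12 ALLOC][13-47 FREE]
Op 5: d = malloc(6) -> d = 13; heap: [0-11 ALLOC][12-12 ALLOC][13-18 ALLOC][19-47 FREE]
Op 6: free(b) -> (freed b); heap: [0-11 FREE][12-12 ALLOC][13-18 ALLOC][19-47 FREE]
Op 7: d = realloc(d, 20) -> d = 13; heap: [0-11 FREE][12-12 ALLOC][13-32 ALLOC][33-47 FREE]
Op 8: e = malloc(5) -> e = 0; heap: [0-4 ALLOC][5-11 FREE][12-12 ALLOC][13-32 ALLOC][33-47 FREE]
malloc(14): first-fit scan over [0-4 ALLOC][5-11 FREE][12-12 ALLOC][13-32 ALLOC][33-47 FREE] -> 33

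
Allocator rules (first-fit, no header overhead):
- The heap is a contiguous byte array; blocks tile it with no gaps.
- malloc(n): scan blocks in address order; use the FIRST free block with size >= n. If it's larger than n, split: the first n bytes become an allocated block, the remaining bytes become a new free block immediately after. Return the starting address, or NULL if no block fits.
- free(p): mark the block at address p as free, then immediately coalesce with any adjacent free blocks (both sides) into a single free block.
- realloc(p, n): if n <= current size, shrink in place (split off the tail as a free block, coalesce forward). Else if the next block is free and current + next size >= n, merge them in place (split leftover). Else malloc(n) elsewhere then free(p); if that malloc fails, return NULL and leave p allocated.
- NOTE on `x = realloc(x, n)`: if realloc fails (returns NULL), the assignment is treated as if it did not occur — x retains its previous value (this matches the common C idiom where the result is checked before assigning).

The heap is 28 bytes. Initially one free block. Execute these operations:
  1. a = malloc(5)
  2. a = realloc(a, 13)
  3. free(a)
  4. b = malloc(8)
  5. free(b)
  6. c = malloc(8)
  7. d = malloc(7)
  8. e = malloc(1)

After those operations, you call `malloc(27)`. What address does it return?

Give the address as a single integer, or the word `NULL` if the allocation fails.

Op 1: a = malloc(5) -> a = 0; heap: [0-4 ALLOC][5-27 FREE]
Op 2: a = realloc(a, 13) -> a = 0; heap: [0-12 ALLOC][13-27 FREE]
Op 3: free(a) -> (freed a); heap: [0-27 FREE]
Op 4: b = malloc(8) -> b = 0; heap: [0-7 ALLOC][8-27 FREE]
Op 5: free(b) -> (freed b); heap: [0-27 FREE]
Op 6: c = malloc(8) -> c = 0; heap: [0-7 ALLOC][8-27 FREE]
Op 7: d = malloc(7) -> d = 8; heap: [0-7 ALLOC][8-14 ALLOC][15-27 FREE]
Op 8: e = malloc(1) -> e = 15; heap: [0-7 ALLOC][8-14 ALLOC][15-15 ALLOC][16-27 FREE]
malloc(27): first-fit scan over [0-7 ALLOC][8-14 ALLOC][15-15 ALLOC][16-27 FREE] -> NULL

Answer: NULL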